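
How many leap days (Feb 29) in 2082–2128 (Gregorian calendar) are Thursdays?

1

Leap years in 2082–2128: 11 of them.
Feb 29 weekday advances by 5 (mod 7) from one leap year to the next four years later (or differs when a century non-leap intervenes).
Leap-day weekdays: 2084:Tue 2088:Sun 2092:Fri 2096:Wed 2104:Fri 2108:Wed 2112:Mon 2116:Sat 2120:Thu✓ 2124:Tue 2128:Sun
Thursday: 2120 → 1.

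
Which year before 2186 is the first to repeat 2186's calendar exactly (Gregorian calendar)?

Two years share a calendar iff Jan 1 falls on the same weekday and both are leap or both are common. 2186: Jan 1 is Sunday, common year.
2185: Jan 1 Saturday, common
2184: Jan 1 Thursday, leap
2183: Jan 1 Wednesday, common
2182: Jan 1 Tuesday, common
2181: Jan 1 Monday, common
2180: Jan 1 Saturday, leap
2179: Jan 1 Friday, common
2178: Jan 1 Thursday, common
2177: Jan 1 Wednesday, common
2176: Jan 1 Monday, leap
2175: Jan 1 Sunday, common
2175 matches on both conditions.

2175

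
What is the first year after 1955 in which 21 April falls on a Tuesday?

From one year to the next, a fixed date's weekday advances by 1, or by 2 when a Feb 29 lies between the two dates.
1955: April 21 is Thursday.
1956: Saturday (+2)
1957: Sunday (+1)
1958: Monday (+1)
1959: Tuesday (+1)
21 April falls on a Tuesday in 1959.

1959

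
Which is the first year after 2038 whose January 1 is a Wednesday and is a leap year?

Jan 1 advances by 2 weekdays after a leap year and by 1 after a common year.
2038: Jan 1 is Friday.
2039: Saturday
2040: Sunday (leap)
2041: Tuesday
2042: Wednesday
2043: Thursday
2044: Friday (leap)
2045: Sunday
2046: Monday
2047: Tuesday
2048: Wednesday (leap)
2048 begins on a Wednesday and is a leap year.

2048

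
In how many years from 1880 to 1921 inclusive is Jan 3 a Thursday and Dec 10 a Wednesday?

Check each year's weekday for Jan 3 and Dec 10:
  1880: Sat/Fri  1881: Mon/Sat  1882: Tue/Sun  1883: Wed/Mon  1884: Thu/Wed ✓  1885: Sat/Thu  1886: Sun/Fri  1887: Mon/Sat  1888: Tue/Mon  1889: Thu/Tue  1890: Fri/Wed  1891: Sat/Thu  1892: Sun/Sat  1893: Tue/Sun  …(14 more)…  1908: Fri/Thu  1909: Sun/Fri  1910: Mon/Sat  1911: Tue/Sun  1912: Wed/Tue  1913: Fri/Wed  1914: Sat/Thu  1915: Sun/Fri  1916: Mon/Sun  1917: Wed/Mon  1918: Thu/Tue  1919: Fri/Wed  1920: Sat/Fri  1921: Mon/Sat
Both conditions hold in: 1884 — 1.

1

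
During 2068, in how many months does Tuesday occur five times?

4

A month of length L has five Tuesdays iff its first Tuesday is on day ≤ L−28 (so day 1–3 in a 31-day month, 1–2 in a 30-day month, day 1 in a leap February).
Checking each month of 2068: Jan starts Sun (31d) ✓; Feb starts Wed (29d); Mar starts Thu (31d); Apr starts Sun (30d); May starts Tue (31d) ✓; Jun starts Fri (30d); Jul starts Sun (31d) ✓; Aug starts Wed (31d); Sep starts Sat (30d); Oct starts Mon (31d) ✓; Nov starts Thu (30d); Dec starts Sat (31d).
Five-Tuesday months: January, May, July, October → 4.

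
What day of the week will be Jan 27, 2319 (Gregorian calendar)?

January 1, 2319 is a Wednesday.
January 27 is day 27 of the year, i.e. 26 days after Jan 1.
26 mod 7 = 5, so advance 5 weekdays from Wednesday: Monday.

Monday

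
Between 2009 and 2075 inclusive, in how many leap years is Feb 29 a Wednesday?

3

Leap years in 2009–2075: 16 of them.
Feb 29 weekday advances by 5 (mod 7) from one leap year to the next four years later (or differs when a century non-leap intervenes).
Leap-day weekdays: 2012:Wed✓ 2016:Mon 2020:Sat 2024:Thu 2028:Tue 2032:Sun 2036:Fri 2040:Wed✓ 2044:Mon 2048:Sat 2052:Thu 2056:Tue 2060:Sun 2064:Fri 2068:Wed✓ 2072:Mon
Wednesday: 2012, 2040, 2068 → 3.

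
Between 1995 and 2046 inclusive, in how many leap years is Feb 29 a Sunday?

Leap years in 1995–2046: 13 of them.
Feb 29 weekday advances by 5 (mod 7) from one leap year to the next four years later (or differs when a century non-leap intervenes).
Leap-day weekdays: 1996:Thu 2000:Tue 2004:Sun✓ 2008:Fri 2012:Wed 2016:Mon 2020:Sat 2024:Thu 2028:Tue 2032:Sun✓ 2036:Fri 2040:Wed 2044:Mon
Sunday: 2004, 2032 → 2.

2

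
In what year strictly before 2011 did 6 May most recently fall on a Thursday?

2010

From one year to the next, a fixed date's weekday advances by 1, or by 2 when a Feb 29 lies between the two dates.
2011: May 6 is Friday.
2010: Thursday (−1)
6 May falls on a Thursday in 2010.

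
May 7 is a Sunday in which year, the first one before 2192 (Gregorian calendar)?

2186

From one year to the next, a fixed date's weekday advances by 1, or by 2 when a Feb 29 lies between the two dates.
2192: May 7 is Monday.
2191: Saturday (−2)
2190: Friday (−1)
2189: Thursday (−1)
2188: Wednesday (−1)
2187: Monday (−2)
2186: Sunday (−1)
May 7 falls on a Sunday in 2186.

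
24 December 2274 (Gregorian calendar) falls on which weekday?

January 1, 2274 is a Thursday.
December 24 is day 358 of the year, i.e. 357 days after Jan 1.
357 mod 7 = 0, so advance 0 weekdays from Thursday: Thursday.

Thursday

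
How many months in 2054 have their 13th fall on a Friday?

3

Check the 13th of each month of 2054: Jan 13: Tue, Feb 13: Fri, Mar 13: Fri, Apr 13: Mon, May 13: Wed, Jun 13: Sat, Jul 13: Mon, Aug 13: Thu, Sep 13: Sun, Oct 13: Tue, Nov 13: Fri, Dec 13: Sun.
Friday occurs in February, March, November — 3 months.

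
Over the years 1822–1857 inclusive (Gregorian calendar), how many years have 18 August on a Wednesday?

Track 18 August's weekday year by year (advancing +1, or +2 across a Feb 29):
  1822: Sun  1823: Mon (+1)  1824: Wed (+2) ✓  1825: Thu (+1)  1826: Fri (+1)
  1827: Sat (+1)  1828: Mon (+2)  1829: Tue (+1)  1830: Wed (+1) ✓  1831: Thu (+1)
  1832: Sat (+2)  1833: Sun (+1)  1834: Mon (+1)  1835: Tue (+1)  … (8 more years) …
  1844: Sun (+2)  1845: Mon (+1)  1846: Tue (+1)  1847: Wed (+1) ✓  1848: Fri (+2)
  1849: Sat (+1)  1850: Sun (+1)  1851: Mon (+1)  1852: Wed (+2) ✓  1853: Thu (+1)
  1854: Fri (+1)  1855: Sat (+1)  1856: Mon (+2)  1857: Tue (+1)
Wednesday years: 1824, 1830, 1841, 1847, 1852 — 5 in total.

5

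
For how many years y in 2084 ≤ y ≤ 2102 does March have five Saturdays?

March has 31 days; it has five Saturdays when Saturday falls among the first (month-length − 28) days — i.e. when March 1 is one of Saturday/Friday/Thursday.
March 1 by year: 2084:Wed 2085:Thu✓ 2086:Fri✓ 2087:Sat✓ 2088:Mon 2089:Tue 2090:Wed 2091:Thu✓ 2092:Sat✓ 2093:Sun 2094:Mon 2095:Tue 2096:Thu✓ 2097:Fri✓ 2098:Sat✓ 2099:Sun 2100:Mon 2101:Tue 2102:Wed
Years with five Saturdays: 2085, 2086, 2087, 2091, 2092, 2096, 2097, 2098 → 8.

8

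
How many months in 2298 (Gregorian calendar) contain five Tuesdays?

4

A month of length L has five Tuesdays iff its first Tuesday is on day ≤ L−28 (so day 1–3 in a 31-day month, 1–2 in a 30-day month, day 1 in a leap February).
Checking each month of 2298: Jan starts Sat (31d); Feb starts Tue (28d); Mar starts Tue (31d) ✓; Apr starts Fri (30d); May starts Sun (31d) ✓; Jun starts Wed (30d); Jul starts Fri (31d); Aug starts Mon (31d) ✓; Sep starts Thu (30d); Oct starts Sat (31d); Nov starts Tue (30d) ✓; Dec starts Thu (31d).
Five-Tuesday months: March, May, August, November → 4.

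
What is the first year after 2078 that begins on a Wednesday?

2081

Jan 1 advances by 2 weekdays after a leap year and by 1 after a common year.
2078: Jan 1 is Saturday.
2079: Sunday
2080: Monday (leap)
2081: Wednesday
2081 begins on a Wednesday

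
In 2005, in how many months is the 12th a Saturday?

Check the 12th of each month of 2005: Jan 12: Wed, Feb 12: Sat, Mar 12: Sat, Apr 12: Tue, May 12: Thu, Jun 12: Sun, Jul 12: Tue, Aug 12: Fri, Sep 12: Mon, Oct 12: Wed, Nov 12: Sat, Dec 12: Mon.
Saturday occurs in February, March, November — 3 months.

3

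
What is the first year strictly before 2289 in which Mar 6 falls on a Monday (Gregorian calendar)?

2282

From one year to the next, a fixed date's weekday advances by 1, or by 2 when a Feb 29 lies between the two dates.
2289: March 6 is Wednesday.
2288: Tuesday (−1)
2287: Sunday (−2)
2286: Saturday (−1)
2285: Friday (−1)
2284: Thursday (−1)
2283: Tuesday (−2)
2282: Monday (−1)
Mar 6 falls on a Monday in 2282.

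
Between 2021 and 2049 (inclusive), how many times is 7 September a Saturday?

Track 7 September's weekday year by year (advancing +1, or +2 across a Feb 29):
  2021: Tue  2022: Wed (+1)  2023: Thu (+1)  2024: Sat (+2) ✓  2025: Sun (+1)
  2026: Mon (+1)  2027: Tue (+1)  2028: Thu (+2)  2029: Fri (+1)  2030: Sat (+1) ✓
  2031: Sun (+1)  2032: Tue (+2)  2033: Wed (+1)  2034: Thu (+1)  2035: Fri (+1)
  2036: Sun (+2)  2037: Mon (+1)  2038: Tue (+1)  2039: Wed (+1)  2040: Fri (+2)
  2041: Sat (+1) ✓  2042: Sun (+1)  2043: Mon (+1)  2044: Wed (+2)  2045: Thu (+1)
  2046: Fri (+1)  2047: Sat (+1) ✓  2048: Mon (+2)  2049: Tue (+1)
Saturday years: 2024, 2030, 2041, 2047 — 4 in total.

4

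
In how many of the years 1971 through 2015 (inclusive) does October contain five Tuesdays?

October has 31 days; it has five Tuesdays when Tuesday falls among the first (month-length − 28) days — i.e. when October 1 is one of Tuesday/Monday/Sunday.
October 1 by year: 1971:Fri 1972:Sun✓ 1973:Mon✓ 1974:Tue✓ 1975:Wed 1976:Fri 1977:Sat 1978:Sun✓ 1979:Mon✓ 1980:Wed 1981:Thu 1982:Fri 1983:Sat 1984:Mon✓ 1985:Tue✓ …(15 more)… 2001:Mon✓ 2002:Tue✓ 2003:Wed 2004:Fri 2005:Sat 2006:Sun✓ 2007:Mon✓ 2008:Wed 2009:Thu 2010:Fri 2011:Sat 2012:Mon✓ 2013:Tue✓ 2014:Wed 2015:Thu
Years with five Tuesdays: 1972, 1973, 1974, 1978, 1979, 1984, 1985, 1989, 1990, 1991, 1995, 1996, 2000, 2001, 2002, 2006, 2007, 2012, 2013 → 19.

19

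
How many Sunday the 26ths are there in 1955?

1

Check the 26th of each month of 1955: Jan 26: Wed, Feb 26: Sat, Mar 26: Sat, Apr 26: Tue, May 26: Thu, Jun 26: Sun, Jul 26: Tue, Aug 26: Fri, Sep 26: Mon, Oct 26: Wed, Nov 26: Sat, Dec 26: Mon.
Sunday occurs in June — 1 month.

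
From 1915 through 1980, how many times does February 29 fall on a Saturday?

2

Leap years in 1915–1980: 17 of them.
Feb 29 weekday advances by 5 (mod 7) from one leap year to the next four years later (or differs when a century non-leap intervenes).
Leap-day weekdays: 1916:Tue 1920:Sun 1924:Fri 1928:Wed 1932:Mon 1936:Sat✓ 1940:Thu 1944:Tue 1948:Sun 1952:Fri 1956:Wed 1960:Mon 1964:Sat✓ 1968:Thu 1972:Tue 1976:Sun 1980:Fri
Saturday: 1936, 1964 → 2.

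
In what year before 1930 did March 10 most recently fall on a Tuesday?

From one year to the next, a fixed date's weekday advances by 1, or by 2 when a Feb 29 lies between the two dates.
1930: March 10 is Monday.
1929: Sunday (−1)
1928: Saturday (−1)
1927: Thursday (−2)
1926: Wednesday (−1)
1925: Tuesday (−1)
March 10 falls on a Tuesday in 1925.

1925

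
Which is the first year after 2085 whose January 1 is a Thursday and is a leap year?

Jan 1 advances by 2 weekdays after a leap year and by 1 after a common year.
2085: Jan 1 is Monday.
2086: Tuesday
2087: Wednesday
2088: Thursday (leap)
2088 begins on a Thursday and is a leap year.

2088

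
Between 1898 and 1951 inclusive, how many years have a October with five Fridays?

21

October has 31 days; it has five Fridays when Friday falls among the first (month-length − 28) days — i.e. when October 1 is one of Friday/Thursday/Wednesday.
October 1 by year: 1898:Sat 1899:Sun 1900:Mon 1901:Tue 1902:Wed✓ 1903:Thu✓ 1904:Sat 1905:Sun 1906:Mon 1907:Tue 1908:Thu✓ 1909:Fri✓ 1910:Sat 1911:Sun 1912:Tue …(24 more)… 1937:Fri✓ 1938:Sat 1939:Sun 1940:Tue 1941:Wed✓ 1942:Thu✓ 1943:Fri✓ 1944:Sun 1945:Mon 1946:Tue 1947:Wed✓ 1948:Fri✓ 1949:Sat 1950:Sun 1951:Mon
Years with five Fridays: 1902, 1903, 1908, 1909, 1913, 1914, 1915, 1919, 1920, 1924, 1925, 1926, 1930, 1931, 1936, 1937, 1941, 1942, 1943, 1947, 1948 → 21.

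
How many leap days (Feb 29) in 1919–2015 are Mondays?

3

Leap years in 1919–2015: 24 of them.
Feb 29 weekday advances by 5 (mod 7) from one leap year to the next four years later (or differs when a century non-leap intervenes).
Leap-day weekdays: 1920:Sun 1924:Fri 1928:Wed 1932:Mon✓ 1936:Sat 1940:Thu 1944:Tue 1948:Sun 1952:Fri 1956:Wed 1960:Mon✓ 1964:Sat 1968:Thu 1972:Tue 1976:Sun 1980:Fri 1984:Wed 1988:Mon✓ 1992:Sat 1996:Thu 2000:Tue 2004:Sun 2008:Fri 2012:Wed
Monday: 1932, 1960, 1988 → 3.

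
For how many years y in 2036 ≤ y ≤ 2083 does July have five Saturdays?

20

July has 31 days; it has five Saturdays when Saturday falls among the first (month-length − 28) days — i.e. when July 1 is one of Saturday/Friday/Thursday.
July 1 by year: 2036:Tue 2037:Wed 2038:Thu✓ 2039:Fri✓ 2040:Sun 2041:Mon 2042:Tue 2043:Wed 2044:Fri✓ 2045:Sat✓ 2046:Sun 2047:Mon 2048:Wed 2049:Thu✓ 2050:Fri✓ …(18 more)… 2069:Mon 2070:Tue 2071:Wed 2072:Fri✓ 2073:Sat✓ 2074:Sun 2075:Mon 2076:Wed 2077:Thu✓ 2078:Fri✓ 2079:Sat✓ 2080:Mon 2081:Tue 2082:Wed 2083:Thu✓
Years with five Saturdays: 2038, 2039, 2044, 2045, 2049, 2050, 2051, 2055, 2056, 2060, 2061, 2062, 2066, 2067, 2072, 2073, 2077, 2078, 2079, 2083 → 20.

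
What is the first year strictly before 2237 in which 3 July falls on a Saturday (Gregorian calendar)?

2230

From one year to the next, a fixed date's weekday advances by 1, or by 2 when a Feb 29 lies between the two dates.
2237: July 3 is Monday.
2236: Sunday (−1)
2235: Friday (−2)
2234: Thursday (−1)
2233: Wednesday (−1)
2232: Tuesday (−1)
2231: Sunday (−2)
2230: Saturday (−1)
3 July falls on a Saturday in 2230.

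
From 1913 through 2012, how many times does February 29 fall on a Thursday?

3

Leap years in 1913–2012: 25 of them.
Feb 29 weekday advances by 5 (mod 7) from one leap year to the next four years later (or differs when a century non-leap intervenes).
Leap-day weekdays: 1916:Tue 1920:Sun 1924:Fri 1928:Wed 1932:Mon 1936:Sat 1940:Thu✓ 1944:Tue 1948:Sun 1952:Fri 1956:Wed 1960:Mon 1964:Sat 1968:Thu✓ 1972:Tue 1976:Sun 1980:Fri 1984:Wed 1988:Mon 1992:Sat 1996:Thu✓ 2000:Tue 2004:Sun 2008:Fri 2012:Wed
Thursday: 1940, 1968, 1996 → 3.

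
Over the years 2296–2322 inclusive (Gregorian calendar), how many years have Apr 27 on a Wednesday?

4

Track Apr 27's weekday year by year (advancing +1, or +2 across a Feb 29):
  2296: Mon  2297: Tue (+1)  2298: Wed (+1) ✓  2299: Thu (+1)  2300: Fri (+1)
  2301: Sat (+1)  2302: Sun (+1)  2303: Mon (+1)  2304: Wed (+2) ✓  2305: Thu (+1)
  2306: Fri (+1)  2307: Sat (+1)  2308: Mon (+2)  2309: Tue (+1)  2310: Wed (+1) ✓
  2311: Thu (+1)  2312: Sat (+2)  2313: Sun (+1)  2314: Mon (+1)  2315: Tue (+1)
  2316: Thu (+2)  2317: Fri (+1)  2318: Sat (+1)  2319: Sun (+1)  2320: Tue (+2)
  2321: Wed (+1) ✓  2322: Thu (+1)
Wednesday years: 2298, 2304, 2310, 2321 — 4 in total.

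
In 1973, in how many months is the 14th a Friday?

Check the 14th of each month of 1973: Jan 14: Sun, Feb 14: Wed, Mar 14: Wed, Apr 14: Sat, May 14: Mon, Jun 14: Thu, Jul 14: Sat, Aug 14: Tue, Sep 14: Fri, Oct 14: Sun, Nov 14: Wed, Dec 14: Fri.
Friday occurs in September, December — 2 months.

2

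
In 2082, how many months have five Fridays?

4

A month of length L has five Fridays iff its first Friday is on day ≤ L−28 (so day 1–3 in a 31-day month, 1–2 in a 30-day month, day 1 in a leap February).
Checking each month of 2082: Jan starts Thu (31d) ✓; Feb starts Sun (28d); Mar starts Sun (31d); Apr starts Wed (30d); May starts Fri (31d) ✓; Jun starts Mon (30d); Jul starts Wed (31d) ✓; Aug starts Sat (31d); Sep starts Tue (30d); Oct starts Thu (31d) ✓; Nov starts Sun (30d); Dec starts Tue (31d).
Five-Friday months: January, May, July, October → 4.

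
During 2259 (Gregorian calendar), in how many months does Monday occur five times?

4

A month of length L has five Mondays iff its first Monday is on day ≤ L−28 (so day 1–3 in a 31-day month, 1–2 in a 30-day month, day 1 in a leap February).
Checking each month of 2259: Jan starts Sat (31d) ✓; Feb starts Tue (28d); Mar starts Tue (31d); Apr starts Fri (30d); May starts Sun (31d) ✓; Jun starts Wed (30d); Jul starts Fri (31d); Aug starts Mon (31d) ✓; Sep starts Thu (30d); Oct starts Sat (31d) ✓; Nov starts Tue (30d); Dec starts Thu (31d).
Five-Monday months: January, May, August, October → 4.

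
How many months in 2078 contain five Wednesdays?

4

A month of length L has five Wednesdays iff its first Wednesday is on day ≤ L−28 (so day 1–3 in a 31-day month, 1–2 in a 30-day month, day 1 in a leap February).
Checking each month of 2078: Jan starts Sat (31d); Feb starts Tue (28d); Mar starts Tue (31d) ✓; Apr starts Fri (30d); May starts Sun (31d); Jun starts Wed (30d) ✓; Jul starts Fri (31d); Aug starts Mon (31d) ✓; Sep starts Thu (30d); Oct starts Sat (31d); Nov starts Tue (30d) ✓; Dec starts Thu (31d).
Five-Wednesday months: March, June, August, November → 4.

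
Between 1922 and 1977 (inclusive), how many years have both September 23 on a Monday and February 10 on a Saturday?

2

Check each year's weekday for September 23 and February 10:
  1922: Sat/Fri  1923: Sun/Sat  1924: Tue/Sun  1925: Wed/Tue  1926: Thu/Wed  1927: Fri/Thu  1928: Sun/Fri  1929: Mon/Sun  1930: Tue/Mon  1931: Wed/Tue  1932: Fri/Wed  1933: Sat/Fri  1934: Sun/Sat  1935: Mon/Sun  …(28 more)…  1964: Wed/Mon  1965: Thu/Wed  1966: Fri/Thu  1967: Sat/Fri  1968: Mon/Sat ✓  1969: Tue/Mon  1970: Wed/Tue  1971: Thu/Wed  1972: Sat/Thu  1973: Sun/Sat  1974: Mon/Sun  1975: Tue/Mon  1976: Thu/Tue  1977: Fri/Thu
Both conditions hold in: 1940, 1968 — 2.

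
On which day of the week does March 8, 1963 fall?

January 1, 1963 is a Tuesday.
March 8 is day 67 of the year, i.e. 66 days after Jan 1.
66 mod 7 = 3, so advance 3 weekdays from Tuesday: Friday.

Friday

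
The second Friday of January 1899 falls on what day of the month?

January 1, 1899 is a Sunday, so the first Friday is the 6th.
The second Friday is 6 + 7 = 13.

13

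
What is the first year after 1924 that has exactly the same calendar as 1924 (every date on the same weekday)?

1952

Two years share a calendar iff Jan 1 falls on the same weekday and both are leap or both are common. 1924: Jan 1 is Tuesday, leap year.
1925: Jan 1 Thursday, common
1926: Jan 1 Friday, common
1927: Jan 1 Saturday, common
1928: Jan 1 Sunday, leap
1929: Jan 1 Tuesday, common
1930: Jan 1 Wednesday, common
1931: Jan 1 Thursday, common
1932: Jan 1 Friday, leap
1933: Jan 1 Sunday, common
1934: Jan 1 Monday, common
1935: Jan 1 Tuesday, common
1936: Jan 1 Wednesday, leap
1937: Jan 1 Friday, common
1938: Jan 1 Saturday, common
1939: Jan 1 Sunday, common
1940: Jan 1 Monday, leap
1941: Jan 1 Wednesday, common
1942: Jan 1 Thursday, common
1943: Jan 1 Friday, common
1944: Jan 1 Saturday, leap
1945: Jan 1 Monday, common
1946: Jan 1 Tuesday, common
1947: Jan 1 Wednesday, common
1948: Jan 1 Thursday, leap
1949: Jan 1 Saturday, common
1950: Jan 1 Sunday, common
1951: Jan 1 Monday, common
1952: Jan 1 Tuesday, leap
1952 matches on both conditions.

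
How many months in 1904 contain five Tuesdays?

A month of length L has five Tuesdays iff its first Tuesday is on day ≤ L−28 (so day 1–3 in a 31-day month, 1–2 in a 30-day month, day 1 in a leap February).
Checking each month of 1904: Jan starts Fri (31d); Feb starts Mon (29d); Mar starts Tue (31d) ✓; Apr starts Fri (30d); May starts Sun (31d) ✓; Jun starts Wed (30d); Jul starts Fri (31d); Aug starts Mon (31d) ✓; Sep starts Thu (30d); Oct starts Sat (31d); Nov starts Tue (30d) ✓; Dec starts Thu (31d).
Five-Tuesday months: March, May, August, November → 4.

4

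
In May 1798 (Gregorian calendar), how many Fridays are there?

May 1798 has 31 days and begins on Tuesday.
The first Friday is May 4.
Fridays fall on 4, 11, 18, 25 — that's 4.

4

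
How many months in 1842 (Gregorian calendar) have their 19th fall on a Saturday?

Check the 19th of each month of 1842: Jan 19: Wed, Feb 19: Sat, Mar 19: Sat, Apr 19: Tue, May 19: Thu, Jun 19: Sun, Jul 19: Tue, Aug 19: Fri, Sep 19: Mon, Oct 19: Wed, Nov 19: Sat, Dec 19: Mon.
Saturday occurs in February, March, November — 3 months.

3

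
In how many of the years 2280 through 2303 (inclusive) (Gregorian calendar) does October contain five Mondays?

11

October has 31 days; it has five Mondays when Monday falls among the first (month-length − 28) days — i.e. when October 1 is one of Monday/Sunday/Saturday.
October 1 by year: 2280:Fri 2281:Sat✓ 2282:Sun✓ 2283:Mon✓ 2284:Wed 2285:Thu 2286:Fri 2287:Sat✓ 2288:Mon✓ 2289:Tue 2290:Wed 2291:Thu 2292:Sat✓ 2293:Sun✓ 2294:Mon✓ 2295:Tue 2296:Thu 2297:Fri 2298:Sat✓ 2299:Sun✓ 2300:Mon✓ 2301:Tue 2302:Wed 2303:Thu
Years with five Mondays: 2281, 2282, 2283, 2287, 2288, 2292, 2293, 2294, 2298, 2299, 2300 → 11.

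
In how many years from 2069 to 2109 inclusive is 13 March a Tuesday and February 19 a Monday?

4

Check each year's weekday for 13 March and February 19:
  2069: Wed/Tue  2070: Thu/Wed  2071: Fri/Thu  2072: Sun/Fri  2073: Mon/Sun  2074: Tue/Mon ✓  2075: Wed/Tue  2076: Fri/Wed  2077: Sat/Fri  2078: Sun/Sat  2079: Mon/Sun  2080: Wed/Mon  2081: Thu/Wed  2082: Fri/Thu  …(13 more)…  2096: Tue/Sun  2097: Wed/Tue  2098: Thu/Wed  2099: Fri/Thu  2100: Sat/Fri  2101: Sun/Sat  2102: Mon/Sun  2103: Tue/Mon ✓  2104: Thu/Tue  2105: Fri/Thu  2106: Sat/Fri  2107: Sun/Sat  2108: Tue/Sun  2109: Wed/Tue
Both conditions hold in: 2074, 2085, 2091, 2103 — 4.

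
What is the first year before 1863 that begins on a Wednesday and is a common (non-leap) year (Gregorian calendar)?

1862

Jan 1 advances by 2 weekdays after a leap year and by 1 after a common year.
1863: Jan 1 is Thursday.
1862: Wednesday
1862 begins on a Wednesday and is a common year.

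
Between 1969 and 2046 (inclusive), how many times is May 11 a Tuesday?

11

Track May 11's weekday year by year (advancing +1, or +2 across a Feb 29):
  1969: Sun  1970: Mon (+1)  1971: Tue (+1) ✓  1972: Thu (+2)  1973: Fri (+1)
  1974: Sat (+1)  1975: Sun (+1)  1976: Tue (+2) ✓  1977: Wed (+1)  1978: Thu (+1)
  1979: Fri (+1)  1980: Sun (+2)  1981: Mon (+1)  1982: Tue (+1) ✓  … (50 more years) …
  2033: Wed (+1)  2034: Thu (+1)  2035: Fri (+1)  2036: Sun (+2)  2037: Mon (+1)
  2038: Tue (+1) ✓  2039: Wed (+1)  2040: Fri (+2)  2041: Sat (+1)  2042: Sun (+1)
  2043: Mon (+1)  2044: Wed (+2)  2045: Thu (+1)  2046: Fri (+1)
Tuesday years: 1971, 1976, 1982, 1993, 1999, 2004, 2010, 2021, 2027, 2032, 2038 — 11 in total.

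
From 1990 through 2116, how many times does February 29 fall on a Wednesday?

5

Leap years in 1990–2116: 31 of them.
Feb 29 weekday advances by 5 (mod 7) from one leap year to the next four years later (or differs when a century non-leap intervenes).
Leap-day weekdays: 1992:Sat 1996:Thu 2000:Tue 2004:Sun 2008:Fri 2012:Wed✓ 2016:Mon 2020:Sat 2024:Thu 2028:Tue 2032:Sun 2036:Fri 2040:Wed✓ …(5 more)… 2064:Fri 2068:Wed✓ 2072:Mon 2076:Sat 2080:Thu 2084:Tue 2088:Sun 2092:Fri 2096:Wed✓ 2104:Fri 2108:Wed✓ 2112:Mon 2116:Sat
Wednesday: 2012, 2040, 2068, 2096, 2108 → 5.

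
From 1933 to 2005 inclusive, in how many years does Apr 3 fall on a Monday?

Track Apr 3's weekday year by year (advancing +1, or +2 across a Feb 29):
  1933: Mon ✓  1934: Tue (+1)  1935: Wed (+1)  1936: Fri (+2)  1937: Sat (+1)
  1938: Sun (+1)  1939: Mon (+1) ✓  1940: Wed (+2)  1941: Thu (+1)  1942: Fri (+1)
  1943: Sat (+1)  1944: Mon (+2) ✓  1945: Tue (+1)  1946: Wed (+1)  … (45 more years) …
  1992: Fri (+2)  1993: Sat (+1)  1994: Sun (+1)  1995: Mon (+1) ✓  1996: Wed (+2)
  1997: Thu (+1)  1998: Fri (+1)  1999: Sat (+1)  2000: Mon (+2) ✓  2001: Tue (+1)
  2002: Wed (+1)  2003: Thu (+1)  2004: Sat (+2)  2005: Sun (+1)
Monday years: 1933, 1939, 1944, 1950, 1961, 1967, 1972, 1978, 1989, 1995, 2000 — 11 in total.

11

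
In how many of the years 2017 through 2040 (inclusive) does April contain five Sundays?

April has 30 days; it has five Sundays when Sunday falls among the first (month-length − 28) days — i.e. when April 1 is one of Sunday/Saturday.
April 1 by year: 2017:Sat✓ 2018:Sun✓ 2019:Mon 2020:Wed 2021:Thu 2022:Fri 2023:Sat✓ 2024:Mon 2025:Tue 2026:Wed 2027:Thu 2028:Sat✓ 2029:Sun✓ 2030:Mon 2031:Tue 2032:Thu 2033:Fri 2034:Sat✓ 2035:Sun✓ 2036:Tue 2037:Wed 2038:Thu 2039:Fri 2040:Sun✓
Years with five Sundays: 2017, 2018, 2023, 2028, 2029, 2034, 2035, 2040 → 8.

8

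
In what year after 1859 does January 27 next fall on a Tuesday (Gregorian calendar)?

From one year to the next, a fixed date's weekday advances by 1, or by 2 when a Feb 29 lies between the two dates.
1859: January 27 is Thursday.
1860: Friday (+1)
1861: Sunday (+2)
1862: Monday (+1)
1863: Tuesday (+1)
January 27 falls on a Tuesday in 1863.

1863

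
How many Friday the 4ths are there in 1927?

3

Check the 4th of each month of 1927: Jan 4: Tue, Feb 4: Fri, Mar 4: Fri, Apr 4: Mon, May 4: Wed, Jun 4: Sat, Jul 4: Mon, Aug 4: Thu, Sep 4: Sun, Oct 4: Tue, Nov 4: Fri, Dec 4: Sun.
Friday occurs in February, March, November — 3 months.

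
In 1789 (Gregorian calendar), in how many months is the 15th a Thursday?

Check the 15th of each month of 1789: Jan 15: Thu, Feb 15: Sun, Mar 15: Sun, Apr 15: Wed, May 15: Fri, Jun 15: Mon, Jul 15: Wed, Aug 15: Sat, Sep 15: Tue, Oct 15: Thu, Nov 15: Sun, Dec 15: Tue.
Thursday occurs in January, October — 2 months.

2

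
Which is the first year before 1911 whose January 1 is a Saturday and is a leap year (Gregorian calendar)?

Jan 1 advances by 2 weekdays after a leap year and by 1 after a common year.
1911: Jan 1 is Sunday.
1910: Saturday
1909: Friday
1908: Wednesday (leap)
1907: Tuesday
1906: Monday
1905: Sunday
1904: Friday (leap)
1903: Thursday
1902: Wednesday
1901: Tuesday
1900: Monday
1899: Sunday
1898: Saturday
1897: Friday
1896: Wednesday (leap)
1895: Tuesday
1894: Monday
1893: Sunday
1892: Friday (leap)
1891: Thursday
1890: Wednesday
1889: Tuesday
1888: Sunday (leap)
1887: Saturday
1886: Friday
1885: Thursday
1884: Tuesday (leap)
1883: Monday
1882: Sunday
1881: Saturday
1880: Thursday (leap)
1879: Wednesday
1878: Tuesday
1877: Monday
1876: Saturday (leap)
1876 begins on a Saturday and is a leap year.

1876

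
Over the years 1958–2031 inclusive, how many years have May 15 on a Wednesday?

11

Track May 15's weekday year by year (advancing +1, or +2 across a Feb 29):
  1958: Thu  1959: Fri (+1)  1960: Sun (+2)  1961: Mon (+1)  1962: Tue (+1)
  1963: Wed (+1) ✓  1964: Fri (+2)  1965: Sat (+1)  1966: Sun (+1)  1967: Mon (+1)
  1968: Wed (+2) ✓  1969: Thu (+1)  1970: Fri (+1)  1971: Sat (+1)  … (46 more years) …
  2018: Tue (+1)  2019: Wed (+1) ✓  2020: Fri (+2)  2021: Sat (+1)  2022: Sun (+1)
  2023: Mon (+1)  2024: Wed (+2) ✓  2025: Thu (+1)  2026: Fri (+1)  2027: Sat (+1)
  2028: Mon (+2)  2029: Tue (+1)  2030: Wed (+1) ✓  2031: Thu (+1)
Wednesday years: 1963, 1968, 1974, 1985, 1991, 1996, 2002, 2013, 2019, 2024, 2030 — 11 in total.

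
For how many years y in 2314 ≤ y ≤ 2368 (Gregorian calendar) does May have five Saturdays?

May has 31 days; it has five Saturdays when Saturday falls among the first (month-length − 28) days — i.e. when May 1 is one of Saturday/Friday/Thursday.
May 1 by year: 2314:Fri✓ 2315:Sat✓ 2316:Mon 2317:Tue 2318:Wed 2319:Thu✓ 2320:Sat✓ 2321:Sun 2322:Mon 2323:Tue 2324:Thu✓ 2325:Fri✓ 2326:Sat✓ 2327:Sun 2328:Tue …(25 more)… 2354:Sat✓ 2355:Sun 2356:Tue 2357:Wed 2358:Thu✓ 2359:Fri✓ 2360:Sun 2361:Mon 2362:Tue 2363:Wed 2364:Fri✓ 2365:Sat✓ 2366:Sun 2367:Mon 2368:Wed
Years with five Saturdays: 2314, 2315, 2319, 2320, 2324, 2325, 2326, 2330, 2331, 2336, 2337, 2341, 2342, 2343, 2347, 2348, 2352, 2353, 2354, 2358, 2359, 2364, 2365 → 23.

23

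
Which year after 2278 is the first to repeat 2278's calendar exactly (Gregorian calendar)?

2289

Two years share a calendar iff Jan 1 falls on the same weekday and both are leap or both are common. 2278: Jan 1 is Tuesday, common year.
2279: Jan 1 Wednesday, common
2280: Jan 1 Thursday, leap
2281: Jan 1 Saturday, common
2282: Jan 1 Sunday, common
2283: Jan 1 Monday, common
2284: Jan 1 Tuesday, leap
2285: Jan 1 Thursday, common
2286: Jan 1 Friday, common
2287: Jan 1 Saturday, common
2288: Jan 1 Sunday, leap
2289: Jan 1 Tuesday, common
2289 matches on both conditions.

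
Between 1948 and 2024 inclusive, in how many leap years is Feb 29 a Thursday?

3

Leap years in 1948–2024: 20 of them.
Feb 29 weekday advances by 5 (mod 7) from one leap year to the next four years later (or differs when a century non-leap intervenes).
Leap-day weekdays: 1948:Sun 1952:Fri 1956:Wed 1960:Mon 1964:Sat 1968:Thu✓ 1972:Tue 1976:Sun 1980:Fri 1984:Wed 1988:Mon 1992:Sat 1996:Thu✓ 2000:Tue 2004:Sun 2008:Fri 2012:Wed 2016:Mon 2020:Sat 2024:Thu✓
Thursday: 1968, 1996, 2024 → 3.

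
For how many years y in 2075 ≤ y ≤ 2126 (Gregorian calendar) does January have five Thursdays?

January has 31 days; it has five Thursdays when Thursday falls among the first (month-length − 28) days — i.e. when January 1 is one of Thursday/Wednesday/Tuesday.
January 1 by year: 2075:Tue✓ 2076:Wed✓ 2077:Fri 2078:Sat 2079:Sun 2080:Mon 2081:Wed✓ 2082:Thu✓ 2083:Fri 2084:Sat 2085:Mon 2086:Tue✓ 2087:Wed✓ 2088:Thu✓ 2089:Sat …(22 more)… 2112:Fri 2113:Sun 2114:Mon 2115:Tue✓ 2116:Wed✓ 2117:Fri 2118:Sat 2119:Sun 2120:Mon 2121:Wed✓ 2122:Thu✓ 2123:Fri 2124:Sat 2125:Mon 2126:Tue✓
Years with five Thursdays: 2075, 2076, 2081, 2082, 2086, 2087, 2088, 2092, 2093, 2097, 2098, 2099, 2104, 2105, 2109, 2110, 2111, 2115, 2116, 2121, 2122, 2126 → 22.

22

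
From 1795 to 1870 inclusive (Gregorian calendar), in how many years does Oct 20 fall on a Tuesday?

Track Oct 20's weekday year by year (advancing +1, or +2 across a Feb 29):
  1795: Tue ✓  1796: Thu (+2)  1797: Fri (+1)  1798: Sat (+1)  1799: Sun (+1)
  1800: Mon (+1)  1801: Tue (+1) ✓  1802: Wed (+1)  1803: Thu (+1)  1804: Sat (+2)
  1805: Sun (+1)  1806: Mon (+1)  1807: Tue (+1) ✓  1808: Thu (+2)  … (48 more years) …
  1857: Tue (+1) ✓  1858: Wed (+1)  1859: Thu (+1)  1860: Sat (+2)  1861: Sun (+1)
  1862: Mon (+1)  1863: Tue (+1) ✓  1864: Thu (+2)  1865: Fri (+1)  1866: Sat (+1)
  1867: Sun (+1)  1868: Tue (+2) ✓  1869: Wed (+1)  1870: Thu (+1)
Tuesday years: 1795, 1801, 1807, 1812, 1818, 1829, 1835, 1840, 1846, 1857, 1863, 1868 — 12 in total.

12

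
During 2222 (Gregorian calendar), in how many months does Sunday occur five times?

A month of length L has five Sundays iff its first Sunday is on day ≤ L−28 (so day 1–3 in a 31-day month, 1–2 in a 30-day month, day 1 in a leap February).
Checking each month of 2222: Jan starts Tue (31d); Feb starts Fri (28d); Mar starts Fri (31d) ✓; Apr starts Mon (30d); May starts Wed (31d); Jun starts Sat (30d) ✓; Jul starts Mon (31d); Aug starts Thu (31d); Sep starts Sun (30d) ✓; Oct starts Tue (31d); Nov starts Fri (30d); Dec starts Sun (31d) ✓.
Five-Sunday months: March, June, September, December → 4.

4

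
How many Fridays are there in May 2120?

May 2120 has 31 days and begins on Wednesday.
The first Friday is May 3.
Fridays fall on 3, 10, 17, 24, 31 — that's 5.

5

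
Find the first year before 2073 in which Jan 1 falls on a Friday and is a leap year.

2072

Jan 1 advances by 2 weekdays after a leap year and by 1 after a common year.
2073: Jan 1 is Sunday.
2072: Friday (leap)
2072 begins on a Friday and is a leap year.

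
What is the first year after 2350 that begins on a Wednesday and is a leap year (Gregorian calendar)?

2364

Jan 1 advances by 2 weekdays after a leap year and by 1 after a common year.
2350: Jan 1 is Sunday.
2351: Monday
2352: Tuesday (leap)
2353: Thursday
2354: Friday
2355: Saturday
2356: Sunday (leap)
2357: Tuesday
2358: Wednesday
2359: Thursday
2360: Friday (leap)
2361: Sunday
2362: Monday
2363: Tuesday
2364: Wednesday (leap)
2364 begins on a Wednesday and is a leap year.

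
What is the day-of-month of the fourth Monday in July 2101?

July 1, 2101 is a Friday, so the first Monday is the 4th.
The fourth Monday is 4 + 21 = 25.

25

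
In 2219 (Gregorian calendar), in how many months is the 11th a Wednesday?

1

Check the 11th of each month of 2219: Jan 11: Mon, Feb 11: Thu, Mar 11: Thu, Apr 11: Sun, May 11: Tue, Jun 11: Fri, Jul 11: Sun, Aug 11: Wed, Sep 11: Sat, Oct 11: Mon, Nov 11: Thu, Dec 11: Sat.
Wednesday occurs in August — 1 month.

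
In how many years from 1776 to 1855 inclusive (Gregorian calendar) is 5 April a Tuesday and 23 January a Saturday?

3

Check each year's weekday for 5 April and 23 January:
  1776: Fri/Tue  1777: Sat/Thu  1778: Sun/Fri  1779: Mon/Sat  1780: Wed/Sun  1781: Thu/Tue  1782: Fri/Wed  1783: Sat/Thu  1784: Mon/Fri  1785: Tue/Sun  1786: Wed/Mon  1787: Thu/Tue  1788: Sat/Wed  1789: Sun/Fri  …(52 more)…  1842: Tue/Sun  1843: Wed/Mon  1844: Fri/Tue  1845: Sat/Thu  1846: Sun/Fri  1847: Mon/Sat  1848: Wed/Sun  1849: Thu/Tue  1850: Fri/Wed  1851: Sat/Thu  1852: Mon/Fri  1853: Tue/Sun  1854: Wed/Mon  1855: Thu/Tue
Both conditions hold in: 1796, 1808, 1836 — 3.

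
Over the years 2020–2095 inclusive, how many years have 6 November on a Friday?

Track 6 November's weekday year by year (advancing +1, or +2 across a Feb 29):
  2020: Fri ✓  2021: Sat (+1)  2022: Sun (+1)  2023: Mon (+1)  2024: Wed (+2)
  2025: Thu (+1)  2026: Fri (+1) ✓  2027: Sat (+1)  2028: Mon (+2)  2029: Tue (+1)
  2030: Wed (+1)  2031: Thu (+1)  2032: Sat (+2)  2033: Sun (+1)  … (48 more years) …
  2082: Fri (+1) ✓  2083: Sat (+1)  2084: Mon (+2)  2085: Tue (+1)  2086: Wed (+1)
  2087: Thu (+1)  2088: Sat (+2)  2089: Sun (+1)  2090: Mon (+1)  2091: Tue (+1)
  2092: Thu (+2)  2093: Fri (+1) ✓  2094: Sat (+1)  2095: Sun (+1)
Friday years: 2020, 2026, 2037, 2043, 2048, 2054, 2065, 2071, 2076, 2082, 2093 — 11 in total.

11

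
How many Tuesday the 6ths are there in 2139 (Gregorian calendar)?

Check the 6th of each month of 2139: Jan 6: Tue, Feb 6: Fri, Mar 6: Fri, Apr 6: Mon, May 6: Wed, Jun 6: Sat, Jul 6: Mon, Aug 6: Thu, Sep 6: Sun, Oct 6: Tue, Nov 6: Fri, Dec 6: Sun.
Tuesday occurs in January, October — 2 months.

2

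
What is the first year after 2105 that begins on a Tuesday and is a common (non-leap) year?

2109

Jan 1 advances by 2 weekdays after a leap year and by 1 after a common year.
2105: Jan 1 is Thursday.
2106: Friday
2107: Saturday
2108: Sunday (leap)
2109: Tuesday
2109 begins on a Tuesday and is a common year.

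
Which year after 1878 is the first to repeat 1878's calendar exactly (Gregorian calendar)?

1889

Two years share a calendar iff Jan 1 falls on the same weekday and both are leap or both are common. 1878: Jan 1 is Tuesday, common year.
1879: Jan 1 Wednesday, common
1880: Jan 1 Thursday, leap
1881: Jan 1 Saturday, common
1882: Jan 1 Sunday, common
1883: Jan 1 Monday, common
1884: Jan 1 Tuesday, leap
1885: Jan 1 Thursday, common
1886: Jan 1 Friday, common
1887: Jan 1 Saturday, common
1888: Jan 1 Sunday, leap
1889: Jan 1 Tuesday, common
1889 matches on both conditions.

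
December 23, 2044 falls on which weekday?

Friday

January 1, 2044 is a Friday.
December 23 is day 358 of the year, i.e. 357 days after Jan 1.
357 mod 7 = 0, so advance 0 weekdays from Friday: Friday.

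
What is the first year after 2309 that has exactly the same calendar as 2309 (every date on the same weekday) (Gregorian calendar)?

2315

Two years share a calendar iff Jan 1 falls on the same weekday and both are leap or both are common. 2309: Jan 1 is Friday, common year.
2310: Jan 1 Saturday, common
2311: Jan 1 Sunday, common
2312: Jan 1 Monday, leap
2313: Jan 1 Wednesday, common
2314: Jan 1 Thursday, common
2315: Jan 1 Friday, common
2315 matches on both conditions.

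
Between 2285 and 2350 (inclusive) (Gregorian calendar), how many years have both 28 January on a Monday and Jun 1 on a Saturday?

8

Check each year's weekday for 28 January and Jun 1:
  2285: Wed/Mon  2286: Thu/Tue  2287: Fri/Wed  2288: Sat/Fri  2289: Mon/Sat ✓  2290: Tue/Sun  2291: Wed/Mon  2292: Thu/Wed  2293: Sat/Thu  2294: Sun/Fri  2295: Mon/Sat ✓  2296: Tue/Mon  2297: Thu/Tue  2298: Fri/Wed  …(38 more)…  2337: Thu/Tue  2338: Fri/Wed  2339: Sat/Thu  2340: Sun/Sat  2341: Tue/Sun  2342: Wed/Mon  2343: Thu/Tue  2344: Fri/Thu  2345: Sun/Fri  2346: Mon/Sat ✓  2347: Tue/Sun  2348: Wed/Tue  2349: Fri/Wed  2350: Sat/Thu
Both conditions hold in: 2289, 2295, 2301, 2307, 2318, 2329, 2335, 2346 — 8.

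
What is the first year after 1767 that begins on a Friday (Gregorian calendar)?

1768

Jan 1 advances by 2 weekdays after a leap year and by 1 after a common year.
1767: Jan 1 is Thursday.
1768: Friday (leap)
1768 begins on a Friday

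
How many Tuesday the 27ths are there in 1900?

3

Check the 27th of each month of 1900: Jan 27: Sat, Feb 27: Tue, Mar 27: Tue, Apr 27: Fri, May 27: Sun, Jun 27: Wed, Jul 27: Fri, Aug 27: Mon, Sep 27: Thu, Oct 27: Sat, Nov 27: Tue, Dec 27: Thu.
Tuesday occurs in February, March, November — 3 months.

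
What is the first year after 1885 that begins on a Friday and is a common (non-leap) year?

Jan 1 advances by 2 weekdays after a leap year and by 1 after a common year.
1885: Jan 1 is Thursday.
1886: Friday
1886 begins on a Friday and is a common year.

1886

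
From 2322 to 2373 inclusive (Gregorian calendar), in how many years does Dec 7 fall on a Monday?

8

Track Dec 7's weekday year by year (advancing +1, or +2 across a Feb 29):
  2322: Thu  2323: Fri (+1)  2324: Sun (+2)  2325: Mon (+1) ✓  2326: Tue (+1)
  2327: Wed (+1)  2328: Fri (+2)  2329: Sat (+1)  2330: Sun (+1)  2331: Mon (+1) ✓
  2332: Wed (+2)  2333: Thu (+1)  2334: Fri (+1)  2335: Sat (+1)  … (24 more years) …
  2360: Wed (+2)  2361: Thu (+1)  2362: Fri (+1)  2363: Sat (+1)  2364: Mon (+2) ✓
  2365: Tue (+1)  2366: Wed (+1)  2367: Thu (+1)  2368: Sat (+2)  2369: Sun (+1)
  2370: Mon (+1) ✓  2371: Tue (+1)  2372: Thu (+2)  2373: Fri (+1)
Monday years: 2325, 2331, 2336, 2342, 2353, 2359, 2364, 2370 — 8 in total.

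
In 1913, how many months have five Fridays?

A month of length L has five Fridays iff its first Friday is on day ≤ L−28 (so day 1–3 in a 31-day month, 1–2 in a 30-day month, day 1 in a leap February).
Checking each month of 1913: Jan starts Wed (31d) ✓; Feb starts Sat (28d); Mar starts Sat (31d); Apr starts Tue (30d); May starts Thu (31d) ✓; Jun starts Sun (30d); Jul starts Tue (31d); Aug starts Fri (31d) ✓; Sep starts Mon (30d); Oct starts Wed (31d) ✓; Nov starts Sat (30d); Dec starts Mon (31d).
Five-Friday months: January, May, August, October → 4.

4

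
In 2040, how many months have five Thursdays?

4

A month of length L has five Thursdays iff its first Thursday is on day ≤ L−28 (so day 1–3 in a 31-day month, 1–2 in a 30-day month, day 1 in a leap February).
Checking each month of 2040: Jan starts Sun (31d); Feb starts Wed (29d); Mar starts Thu (31d) ✓; Apr starts Sun (30d); May starts Tue (31d) ✓; Jun starts Fri (30d); Jul starts Sun (31d); Aug starts Wed (31d) ✓; Sep starts Sat (30d); Oct starts Mon (31d); Nov starts Thu (30d) ✓; Dec starts Sat (31d).
Five-Thursday months: March, May, August, November → 4.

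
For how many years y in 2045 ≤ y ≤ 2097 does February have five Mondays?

1

February has 28 days (29 in leap years); it has five Mondays when Monday falls among the first (month-length − 28) days — i.e. when February 1 is Monday in a leap year (never in a common year).
February 1 by year: 2045:Wed 2046:Thu 2047:Fri 2048:Sat 2049:Mon 2050:Tue 2051:Wed 2052:Thu 2053:Sat 2054:Sun 2055:Mon 2056:Tue 2057:Thu 2058:Fri 2059:Sat …(23 more)… 2083:Mon 2084:Tue 2085:Thu 2086:Fri 2087:Sat 2088:Sun 2089:Tue 2090:Wed 2091:Thu 2092:Fri 2093:Sun 2094:Mon 2095:Tue 2096:Wed 2097:Fri
Years with five Mondays: 2072 → 1.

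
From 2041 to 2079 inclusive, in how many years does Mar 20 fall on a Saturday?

Track Mar 20's weekday year by year (advancing +1, or +2 across a Feb 29):
  2041: Wed  2042: Thu (+1)  2043: Fri (+1)  2044: Sun (+2)  2045: Mon (+1)
  2046: Tue (+1)  2047: Wed (+1)  2048: Fri (+2)  2049: Sat (+1) ✓  2050: Sun (+1)
  2051: Mon (+1)  2052: Wed (+2)  2053: Thu (+1)  2054: Fri (+1)  … (11 more years) …
  2066: Sat (+1) ✓  2067: Sun (+1)  2068: Tue (+2)  2069: Wed (+1)  2070: Thu (+1)
  2071: Fri (+1)  2072: Sun (+2)  2073: Mon (+1)  2074: Tue (+1)  2075: Wed (+1)
  2076: Fri (+2)  2077: Sat (+1) ✓  2078: Sun (+1)  2079: Mon (+1)
Saturday years: 2049, 2055, 2060, 2066, 2077 — 5 in total.

5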